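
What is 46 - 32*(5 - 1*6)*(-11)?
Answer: -306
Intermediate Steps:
46 - 32*(5 - 1*6)*(-11) = 46 - 32*(5 - 6)*(-11) = 46 - (-32)*(-11) = 46 - 32*11 = 46 - 352 = -306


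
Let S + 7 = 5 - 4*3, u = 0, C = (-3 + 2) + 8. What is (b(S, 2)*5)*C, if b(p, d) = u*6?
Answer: 0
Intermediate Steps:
C = 7 (C = -1 + 8 = 7)
S = -14 (S = -7 + (5 - 4*3) = -7 + (5 - 12) = -7 - 7 = -14)
b(p, d) = 0 (b(p, d) = 0*6 = 0)
(b(S, 2)*5)*C = (0*5)*7 = 0*7 = 0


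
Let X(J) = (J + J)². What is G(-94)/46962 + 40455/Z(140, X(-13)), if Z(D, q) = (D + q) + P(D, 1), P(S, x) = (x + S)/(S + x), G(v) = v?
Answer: 949885456/19183977 ≈ 49.515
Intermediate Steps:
X(J) = 4*J² (X(J) = (2*J)² = 4*J²)
P(S, x) = 1 (P(S, x) = (S + x)/(S + x) = 1)
Z(D, q) = 1 + D + q (Z(D, q) = (D + q) + 1 = 1 + D + q)
G(-94)/46962 + 40455/Z(140, X(-13)) = -94/46962 + 40455/(1 + 140 + 4*(-13)²) = -94*1/46962 + 40455/(1 + 140 + 4*169) = -47/23481 + 40455/(1 + 140 + 676) = -47/23481 + 40455/817 = 949885456/19183977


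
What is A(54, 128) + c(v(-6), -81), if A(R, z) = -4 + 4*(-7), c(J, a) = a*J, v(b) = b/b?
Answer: -113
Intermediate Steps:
v(b) = 1
c(J, a) = J*a
A(R, z) = -32 (A(R, z) = -4 - 28 = -32)
A(54, 128) + c(v(-6), -81) = -32 + 1*(-81) = -32 - 81 = -113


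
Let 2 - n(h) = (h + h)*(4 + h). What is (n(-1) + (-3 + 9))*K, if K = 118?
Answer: 1652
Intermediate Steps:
n(h) = 2 - 2*h*(4 + h) (n(h) = 2 - (h + h)*(4 + h) = 2 - 2*h*(4 + h))
(n(-1) + (-3 + 9))*K = ((2 - 8*(-1) - 2*(-1)²) + (-3 + 9))*118 = ((2 + 8 - 2*1) + 6)*118 = ((2 + 8 - 2) + 6)*118 = (8 + 6)*118 = 14*118 = 1652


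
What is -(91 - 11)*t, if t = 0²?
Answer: 0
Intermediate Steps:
t = 0
-(91 - 11)*t = -(91 - 11)*0 = -80*0 = -1*0 = 0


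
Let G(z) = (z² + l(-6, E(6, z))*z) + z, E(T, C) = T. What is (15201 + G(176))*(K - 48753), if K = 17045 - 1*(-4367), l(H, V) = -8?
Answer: -1228841245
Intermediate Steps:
K = 21412 (K = 17045 + 4367 = 21412)
G(z) = z² - 7*z (G(z) = (z² - 8*z) + z = z² - 7*z)
(15201 + G(176))*(K - 48753) = (15201 + 176*(-7 + 176))*(21412 - 48753) = (15201 + 176*169)*(-27341) = (15201 + 29744)*(-27341) = 44945*(-27341) = -1228841245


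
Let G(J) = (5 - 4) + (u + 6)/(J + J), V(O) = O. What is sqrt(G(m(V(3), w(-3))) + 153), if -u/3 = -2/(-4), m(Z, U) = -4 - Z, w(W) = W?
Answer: sqrt(30121)/14 ≈ 12.397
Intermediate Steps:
u = -3/2 (u = -(-6)/(-4) = -(-6)*(-1)/4 = -3*1/2 = -3/2 ≈ -1.5000)
G(J) = 1 + 9/(4*J) (G(J) = (5 - 4) + (-3/2 + 6)/(J + J) = 1 + 9/(2*((2*J))) = 1 + 9*(1/(2*J))/2 = 1 + 9/(4*J))
sqrt(G(m(V(3), w(-3))) + 153) = sqrt((9/4 + (-4 - 1*3))/(-4 - 1*3) + 153) = sqrt((9/4 + (-4 - 3))/(-4 - 3) + 153) = sqrt((9/4 - 7)/(-7) + 153) = sqrt(-1/7*(-19/4) + 153) = sqrt(19/28 + 153) = sqrt(4303/28) = sqrt(30121)/14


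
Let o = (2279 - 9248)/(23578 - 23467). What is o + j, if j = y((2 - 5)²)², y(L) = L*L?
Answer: 240434/37 ≈ 6498.2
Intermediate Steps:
y(L) = L²
o = -2323/37 (o = -6969/111 = -6969*1/111 = -2323/37 ≈ -62.784)
j = 6561 (j = (((2 - 5)²)²)² = (((-3)²)²)² = (9²)² = 81² = 6561)
o + j = -2323/37 + 6561 = 240434/37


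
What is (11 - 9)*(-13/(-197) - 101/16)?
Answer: -19689/1576 ≈ -12.493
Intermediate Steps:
(11 - 9)*(-13/(-197) - 101/16) = 2*(-13*(-1/197) - 101*1/16) = 2*(13/197 - 101/16) = 2*(-19689/3152) = -19689/1576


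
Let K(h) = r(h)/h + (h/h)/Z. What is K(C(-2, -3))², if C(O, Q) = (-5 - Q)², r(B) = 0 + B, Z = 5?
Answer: 36/25 ≈ 1.4400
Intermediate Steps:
r(B) = B
K(h) = 6/5 (K(h) = h/h + (h/h)/5 = 1 + 1*(⅕) = 1 + ⅕ = 6/5)
K(C(-2, -3))² = (6/5)² = 36/25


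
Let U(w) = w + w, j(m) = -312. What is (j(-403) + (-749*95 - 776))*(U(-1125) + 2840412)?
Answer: -205037337366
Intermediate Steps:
U(w) = 2*w
(j(-403) + (-749*95 - 776))*(U(-1125) + 2840412) = (-312 + (-749*95 - 776))*(2*(-1125) + 2840412) = (-312 + (-71155 - 776))*(-2250 + 2840412) = (-312 - 71931)*2838162 = -72243*2838162 = -205037337366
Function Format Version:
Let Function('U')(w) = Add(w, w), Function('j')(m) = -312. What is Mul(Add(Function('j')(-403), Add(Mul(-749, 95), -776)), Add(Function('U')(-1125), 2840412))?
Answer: -205037337366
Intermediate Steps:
Function('U')(w) = Mul(2, w)
Mul(Add(Function('j')(-403), Add(Mul(-749, 95), -776)), Add(Function('U')(-1125), 2840412)) = Mul(Add(-312, Add(Mul(-749, 95), -776)), Add(Mul(2, -1125), 2840412)) = Mul(Add(-312, Add(-71155, -776)), Add(-2250, 2840412)) = Mul(Add(-312, -71931), 2838162) = Mul(-72243, 2838162) = -205037337366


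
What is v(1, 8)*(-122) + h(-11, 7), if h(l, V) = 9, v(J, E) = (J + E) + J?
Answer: -1211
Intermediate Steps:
v(J, E) = E + 2*J (v(J, E) = (E + J) + J = E + 2*J)
v(1, 8)*(-122) + h(-11, 7) = (8 + 2*1)*(-122) + 9 = (8 + 2)*(-122) + 9 = 10*(-122) + 9 = -1220 + 9 = -1211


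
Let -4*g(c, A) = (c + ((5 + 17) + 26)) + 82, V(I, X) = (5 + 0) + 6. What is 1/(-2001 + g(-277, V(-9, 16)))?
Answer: -4/7857 ≈ -0.00050910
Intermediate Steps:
V(I, X) = 11 (V(I, X) = 5 + 6 = 11)
g(c, A) = -65/2 - c/4 (g(c, A) = -((c + ((5 + 17) + 26)) + 82)/4 = -((c + (22 + 26)) + 82)/4 = -((c + 48) + 82)/4 = -((48 + c) + 82)/4 = -(130 + c)/4 = -65/2 - c/4)
1/(-2001 + g(-277, V(-9, 16))) = 1/(-2001 + (-65/2 - ¼*(-277))) = 1/(-2001 + (-65/2 + 277/4)) = 1/(-2001 + 147/4) = 1/(-7857/4) = -4/7857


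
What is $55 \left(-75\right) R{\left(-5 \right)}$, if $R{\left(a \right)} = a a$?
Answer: $-103125$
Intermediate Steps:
$R{\left(a \right)} = a^{2}$
$55 \left(-75\right) R{\left(-5 \right)} = 55 \left(-75\right) \left(-5\right)^{2} = \left(-4125\right) 25 = -103125$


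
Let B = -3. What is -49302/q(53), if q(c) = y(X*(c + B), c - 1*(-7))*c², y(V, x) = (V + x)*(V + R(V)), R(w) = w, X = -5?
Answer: -24651/133427500 ≈ -0.00018475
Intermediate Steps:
y(V, x) = 2*V*(V + x) (y(V, x) = (V + x)*(V + V) = (V + x)*(2*V) = 2*V*(V + x))
q(c) = 2*c²*(15 - 5*c)*(22 - 4*c) (q(c) = (2*(-5*(c - 3))*(-5*(c - 3) + (c - 1*(-7))))*c² = (2*(-5*(-3 + c))*(-5*(-3 + c) + (c + 7)))*c² = (2*(15 - 5*c)*((15 - 5*c) + (7 + c)))*c² = (2*(15 - 5*c)*(22 - 4*c))*c² = 2*c²*(15 - 5*c)*(22 - 4*c))
-49302/q(53) = -49302*1/(56180*(3 - 1*53)*(11 - 2*53)) = -49302*1/(56180*(3 - 53)*(11 - 106)) = -49302/(20*2809*(-50)*(-95)) = -49302/266855000 = -49302*1/266855000 = -24651/133427500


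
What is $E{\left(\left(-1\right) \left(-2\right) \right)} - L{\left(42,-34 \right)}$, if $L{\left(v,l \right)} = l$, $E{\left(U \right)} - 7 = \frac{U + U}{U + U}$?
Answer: $42$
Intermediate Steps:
$E{\left(U \right)} = 8$ ($E{\left(U \right)} = 7 + \frac{U + U}{U + U} = 7 + \frac{2 U}{2 U} = 7 + 2 U \frac{1}{2 U} = 7 + 1 = 8$)
$E{\left(\left(-1\right) \left(-2\right) \right)} - L{\left(42,-34 \right)} = 8 - -34 = 8 + 34 = 42$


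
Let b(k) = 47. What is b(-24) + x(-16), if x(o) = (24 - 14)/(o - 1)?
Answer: 789/17 ≈ 46.412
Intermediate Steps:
x(o) = 10/(-1 + o)
b(-24) + x(-16) = 47 + 10/(-1 - 16) = 47 + 10/(-17) = 47 + 10*(-1/17) = 47 - 10/17 = 789/17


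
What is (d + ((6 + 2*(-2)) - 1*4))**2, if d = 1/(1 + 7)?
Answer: 225/64 ≈ 3.5156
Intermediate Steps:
d = 1/8 ≈ 0.12500
(d + ((6 + 2*(-2)) - 1*4))**2 = (1/8 + ((6 + 2*(-2)) - 1*4))**2 = (1/8 + ((6 - 4) - 4))**2 = (1/8 + (2 - 4))**2 = (1/8 - 2)**2 = (-15/8)**2 = 225/64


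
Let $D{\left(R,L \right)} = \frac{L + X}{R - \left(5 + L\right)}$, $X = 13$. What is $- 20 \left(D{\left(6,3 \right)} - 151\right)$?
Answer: $3180$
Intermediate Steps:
$D{\left(R,L \right)} = \frac{13 + L}{-5 + R - L}$ ($D{\left(R,L \right)} = \frac{L + 13}{R - \left(5 + L\right)} = \frac{13 + L}{-5 + R - L}$)
$- 20 \left(D{\left(6,3 \right)} - 151\right) = - 20 \left(\frac{-13 - 3}{5 + 3 - 6} - 151\right) = - 20 \left(\frac{1}{2} \left(-16\right) - 151\right) = - 20 \left(-8 - 151\right) = \left(-20\right) \left(-159\right) = 3180$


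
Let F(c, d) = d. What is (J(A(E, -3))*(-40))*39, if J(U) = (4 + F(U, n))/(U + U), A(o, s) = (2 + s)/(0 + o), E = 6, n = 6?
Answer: 46800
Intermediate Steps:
A(o, s) = (2 + s)/o
J(U) = 5/U (J(U) = (4 + 6)/(U + U) = 10/((2*U)) = 10*(1/(2*U)) = 5/U)
(J(A(E, -3))*(-40))*39 = ((5/(((2 - 3)/6)))*(-40))*39 = ((5/(((⅙)*(-1))))*(-40))*39 = ((5/(-⅙))*(-40))*39 = ((5*(-6))*(-40))*39 = -30*(-40)*39 = 1200*39 = 46800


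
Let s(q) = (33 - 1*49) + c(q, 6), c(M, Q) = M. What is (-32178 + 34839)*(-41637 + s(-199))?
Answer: -111368172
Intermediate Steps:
s(q) = -16 + q (s(q) = (33 - 1*49) + q = (33 - 49) + q = -16 + q)
(-32178 + 34839)*(-41637 + s(-199)) = (-32178 + 34839)*(-41637 + (-16 - 199)) = 2661*(-41637 - 215) = 2661*(-41852) = -111368172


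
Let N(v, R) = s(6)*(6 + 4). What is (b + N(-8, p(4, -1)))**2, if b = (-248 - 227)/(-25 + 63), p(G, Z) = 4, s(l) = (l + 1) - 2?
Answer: 5625/4 ≈ 1406.3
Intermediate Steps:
s(l) = -1 + l (s(l) = (1 + l) - 2 = -1 + l)
N(v, R) = 50 (N(v, R) = (-1 + 6)*(6 + 4) = 5*10 = 50)
b = -25/2 (b = -475/38 = -475*1/38 = -25/2 ≈ -12.500)
(b + N(-8, p(4, -1)))**2 = (-25/2 + 50)**2 = (75/2)**2 = 5625/4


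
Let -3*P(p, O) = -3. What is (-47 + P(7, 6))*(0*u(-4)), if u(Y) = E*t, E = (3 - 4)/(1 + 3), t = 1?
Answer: 0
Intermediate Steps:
P(p, O) = 1 (P(p, O) = -⅓*(-3) = 1)
E = -¼ (E = -1/4 = -1*¼ = -¼ ≈ -0.25000)
u(Y) = -¼ (u(Y) = -¼*1 = -¼)
(-47 + P(7, 6))*(0*u(-4)) = (-47 + 1)*(0*(-¼)) = -46*0 = 0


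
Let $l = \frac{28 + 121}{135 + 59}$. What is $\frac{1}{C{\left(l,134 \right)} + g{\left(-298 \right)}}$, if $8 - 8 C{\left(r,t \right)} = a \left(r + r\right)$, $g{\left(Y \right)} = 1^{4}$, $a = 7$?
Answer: $\frac{776}{509} \approx 1.5246$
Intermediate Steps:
$g{\left(Y \right)} = 1$
$l = \frac{149}{194} \approx 0.76804$
$C{\left(r,t \right)} = 1 - \frac{7 r}{4}$ ($C{\left(r,t \right)} = 1 - \frac{7 \left(r + r\right)}{8} = 1 - \frac{7 \cdot 2 r}{8} = 1 - \frac{14 r}{8} = 1 - \frac{7 r}{4}$)
$\frac{1}{C{\left(l,134 \right)} + g{\left(-298 \right)}} = \frac{1}{\left(1 - \frac{1043}{776}\right) + 1} = \frac{1}{- \frac{267}{776} + 1} = \frac{1}{\frac{509}{776}} = \frac{776}{509}$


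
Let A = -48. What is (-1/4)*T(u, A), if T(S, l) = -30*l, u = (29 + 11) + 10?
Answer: -360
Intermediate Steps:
u = 50 (u = 40 + 10 = 50)
(-1/4)*T(u, A) = (-1/4)*(-30*(-48)) = -1*¼*1440 = -¼*1440 = -360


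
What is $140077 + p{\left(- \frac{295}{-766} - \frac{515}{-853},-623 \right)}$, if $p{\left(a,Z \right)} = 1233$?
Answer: $141310$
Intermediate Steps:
$140077 + p{\left(- \frac{295}{-766} - \frac{515}{-853},-623 \right)} = 140077 + 1233 = 141310$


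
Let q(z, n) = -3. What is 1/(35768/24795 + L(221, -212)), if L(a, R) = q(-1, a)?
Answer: -24795/38617 ≈ -0.64207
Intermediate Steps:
L(a, R) = -3
1/(35768/24795 + L(221, -212)) = 1/(35768/24795 - 3) = 1/(-38617/24795) = -24795/38617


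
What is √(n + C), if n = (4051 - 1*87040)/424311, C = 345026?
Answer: √6902042816782463/141437 ≈ 587.39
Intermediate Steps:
n = -27663/141437 (n = (4051 - 87040)*(1/424311) = -82989*1/424311 = -27663/141437 ≈ -0.19559)
√(n + C) = √(-27663/141437 + 345026) = √(48799414699/141437) = √6902042816782463/141437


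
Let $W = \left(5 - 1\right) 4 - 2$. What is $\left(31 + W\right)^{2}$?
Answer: $2025$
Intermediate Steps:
$W = 14$ ($W = \left(5 - 1\right) 4 - 2 = 4 \cdot 4 - 2 = 16 - 2 = 14$)
$\left(31 + W\right)^{2} = \left(31 + 14\right)^{2} = 45^{2} = 2025$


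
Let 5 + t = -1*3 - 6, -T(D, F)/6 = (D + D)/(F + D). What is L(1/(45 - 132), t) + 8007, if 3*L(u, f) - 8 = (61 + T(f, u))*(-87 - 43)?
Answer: 21524761/3657 ≈ 5885.9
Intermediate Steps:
T(D, F) = -12*D/(D + F) (T(D, F) = -6*(D + D)/(F + D) = -6*2*D/(D + F) = -12*D/(D + F))
t = -14 (t = -5 + (-1*3 - 6) = -5 + (-3 - 6) = -5 - 9 = -14)
L(u, f) = -7922/3 + 520*f/(f + u) (L(u, f) = 8/3 + ((61 - 12*f/(f + u))*(-87 - 43))/3 = 8/3 + ((61 - 12*f/(f + u))*(-130))/3 = 8/3 + (-7930 + 1560*f/(f + u))/3 = 8/3 + (-7930/3 + 520*f/(f + u)) = -7922/3 + 520*f/(f + u))
L(1/(45 - 132), t) + 8007 = 2*(-3961/(45 - 132) - 3181*(-14))/(3*(-14 + 1/(45 - 132))) + 8007 = 2*(-3961/(-87) + 44534)/(3*(-14 + 1/(-87))) + 8007 = 2*(-3961*(-1/87) + 44534)/(3*(-14 - 1/87)) + 8007 = 2*(3961/87 + 44534)/(3*(-1219/87)) + 8007 = (⅔)*(-87/1219)*(3878419/87) + 8007 = -7756838/3657 + 8007 = 21524761/3657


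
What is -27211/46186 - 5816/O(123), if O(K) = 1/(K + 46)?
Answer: -45396431355/46186 ≈ -9.8291e+5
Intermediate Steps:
O(K) = 1/(46 + K)
-27211/46186 - 5816/O(123) = -27211/46186 - 5816/(1/(46 + 123)) = -27211*1/46186 - 5816/(1/169) = -27211/46186 - 5816/1/169 = -27211/46186 - 5816*169 = -27211/46186 - 982904 = -45396431355/46186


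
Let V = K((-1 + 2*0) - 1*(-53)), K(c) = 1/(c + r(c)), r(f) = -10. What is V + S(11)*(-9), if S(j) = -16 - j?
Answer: 10207/42 ≈ 243.02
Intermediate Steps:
K(c) = 1/(-10 + c) (K(c) = 1/(c - 10) = 1/(-10 + c))
V = 1/42 (V = 1/(-10 + ((-1 + 2*0) - 1*(-53))) = 1/(-10 + ((-1 + 0) + 53)) = 1/(-10 + (-1 + 53)) = 1/(-10 + 52) = 1/42 ≈ 0.023810)
V + S(11)*(-9) = 1/42 + (-16 - 1*11)*(-9) = 1/42 + (-16 - 11)*(-9) = 1/42 - 27*(-9) = 1/42 + 243 = 10207/42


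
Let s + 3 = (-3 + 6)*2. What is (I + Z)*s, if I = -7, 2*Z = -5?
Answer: -57/2 ≈ -28.500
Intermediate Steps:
s = 3 (s = -3 + (-3 + 6)*2 = -3 + 3*2 = -3 + 6 = 3)
Z = -5/2 (Z = (1/2)*(-5) = -5/2 ≈ -2.5000)
(I + Z)*s = (-7 - 5/2)*3 = -19/2*3 = -57/2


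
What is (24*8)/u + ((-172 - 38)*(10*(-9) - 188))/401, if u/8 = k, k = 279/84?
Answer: 1899604/12431 ≈ 152.81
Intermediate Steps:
k = 93/28 (k = 279*(1/84) = 93/28 ≈ 3.3214)
u = 186/7 (u = 8*(93/28) = 186/7 ≈ 26.571)
(24*8)/u + ((-172 - 38)*(10*(-9) - 188))/401 = (24*8)/(186/7) + ((-172 - 38)*(10*(-9) - 188))/401 = 192*(7/186) - 210*(-90 - 188)*(1/401) = 224/31 - 210*(-278)*(1/401) = 224/31 + 58380*(1/401) = 224/31 + 58380/401 = 1899604/12431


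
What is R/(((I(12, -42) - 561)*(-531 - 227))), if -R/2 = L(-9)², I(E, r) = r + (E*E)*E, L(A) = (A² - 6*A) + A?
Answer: 1764/47375 ≈ 0.037235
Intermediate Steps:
L(A) = A² - 5*A
I(E, r) = r + E³ (I(E, r) = r + E²*E = r + E³)
R = -31752 (R = -2*81*(-5 - 9)² = -2*(-9*(-14))² = -2*126² = -2*15876 = -31752)
R/(((I(12, -42) - 561)*(-531 - 227))) = -31752*1/((-531 - 227)*((-42 + 12³) - 561)) = -31752*(-1/(758*((-42 + 1728) - 561))) = -31752*(-1/(758*(1686 - 561))) = -31752/(1125*(-758)) = -31752/(-852750) = -31752*(-1/852750) = 1764/47375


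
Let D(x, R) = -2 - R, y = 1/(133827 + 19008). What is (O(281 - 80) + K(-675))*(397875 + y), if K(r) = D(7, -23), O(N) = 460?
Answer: 29249237526106/152835 ≈ 1.9138e+8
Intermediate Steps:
y = 1/152835 ≈ 6.5430e-6
K(r) = 21 (K(r) = -2 - 1*(-23) = -2 + 23 = 21)
(O(281 - 80) + K(-675))*(397875 + y) = (460 + 21)*(397875 + 1/152835) = 481*(60809225626/152835) = 29249237526106/152835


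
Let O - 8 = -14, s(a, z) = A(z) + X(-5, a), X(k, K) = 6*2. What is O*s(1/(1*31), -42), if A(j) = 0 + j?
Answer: 180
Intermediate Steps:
A(j) = j
X(k, K) = 12
s(a, z) = 12 + z (s(a, z) = z + 12 = 12 + z)
O = -6 (O = 8 - 14 = -6)
O*s(1/(1*31), -42) = -6*(12 - 42) = -6*(-30) = 180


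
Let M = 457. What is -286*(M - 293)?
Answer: -46904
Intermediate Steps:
-286*(M - 293) = -286*(457 - 293) = -286*164 = -46904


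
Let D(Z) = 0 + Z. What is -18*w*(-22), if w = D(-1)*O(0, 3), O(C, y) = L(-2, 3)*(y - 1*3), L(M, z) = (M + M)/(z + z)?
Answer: 0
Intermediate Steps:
D(Z) = Z
L(M, z) = M/z (L(M, z) = (2*M)/((2*z)) = (2*M)*(1/(2*z)) = M/z)
O(C, y) = 2 - 2*y/3 (O(C, y) = (-2/3)*(y - 1*3) = (-2*1/3)*(y - 3) = -2*(-3 + y)/3 = 2 - 2*y/3)
w = 0 (w = -(2 - 2/3*3) = -(2 - 2) = -1*0 = 0)
-18*w*(-22) = -18*0*(-22) = 0*(-22) = 0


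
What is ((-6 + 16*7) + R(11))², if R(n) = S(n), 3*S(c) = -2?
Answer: 99856/9 ≈ 11095.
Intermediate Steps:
S(c) = -⅔ (S(c) = (⅓)*(-2) = -⅔)
R(n) = -⅔
((-6 + 16*7) + R(11))² = ((-6 + 16*7) - ⅔)² = ((-6 + 112) - ⅔)² = (106 - ⅔)² = (316/3)² = 99856/9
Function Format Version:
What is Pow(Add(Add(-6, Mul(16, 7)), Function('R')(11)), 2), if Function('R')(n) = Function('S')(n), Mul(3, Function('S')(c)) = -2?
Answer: Rational(99856, 9) ≈ 11095.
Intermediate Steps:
Function('S')(c) = Rational(-2, 3) (Function('S')(c) = Mul(Rational(1, 3), -2) = Rational(-2, 3))
Function('R')(n) = Rational(-2, 3)
Pow(Add(Add(-6, Mul(16, 7)), Function('R')(11)), 2) = Pow(Add(Add(-6, Mul(16, 7)), Rational(-2, 3)), 2) = Pow(Add(Add(-6, 112), Rational(-2, 3)), 2) = Pow(Add(106, Rational(-2, 3)), 2) = Pow(Rational(316, 3), 2) = Rational(99856, 9)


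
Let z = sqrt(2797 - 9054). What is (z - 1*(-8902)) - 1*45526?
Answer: -36624 + I*sqrt(6257) ≈ -36624.0 + 79.101*I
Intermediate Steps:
z = I*sqrt(6257) (z = sqrt(-6257) = I*sqrt(6257) ≈ 79.101*I)
(z - 1*(-8902)) - 1*45526 = (I*sqrt(6257) - 1*(-8902)) - 1*45526 = (I*sqrt(6257) + 8902) - 45526 = (8902 + I*sqrt(6257)) - 45526 = -36624 + I*sqrt(6257)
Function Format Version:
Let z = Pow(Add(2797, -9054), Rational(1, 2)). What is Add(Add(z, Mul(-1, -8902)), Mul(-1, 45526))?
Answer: Add(-36624, Mul(I, Pow(6257, Rational(1, 2)))) ≈ Add(-36624., Mul(79.101, I))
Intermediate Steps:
z = Mul(I, Pow(6257, Rational(1, 2))) (z = Pow(-6257, Rational(1, 2)) = Mul(I, Pow(6257, Rational(1, 2))) ≈ Mul(79.101, I))
Add(Add(z, Mul(-1, -8902)), Mul(-1, 45526)) = Add(Add(Mul(I, Pow(6257, Rational(1, 2))), Mul(-1, -8902)), Mul(-1, 45526)) = Add(Add(Mul(I, Pow(6257, Rational(1, 2))), 8902), -45526) = Add(Add(8902, Mul(I, Pow(6257, Rational(1, 2)))), -45526) = Add(-36624, Mul(I, Pow(6257, Rational(1, 2))))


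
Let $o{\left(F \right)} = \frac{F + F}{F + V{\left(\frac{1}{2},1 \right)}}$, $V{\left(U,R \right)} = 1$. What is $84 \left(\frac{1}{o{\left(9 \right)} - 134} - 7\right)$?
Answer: $- \frac{389088}{661} \approx -588.64$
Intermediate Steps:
$o{\left(F \right)} = \frac{2 F}{1 + F}$ ($o{\left(F \right)} = \frac{F + F}{F + 1} = \frac{2 F}{1 + F}$)
$84 \left(\frac{1}{o{\left(9 \right)} - 134} - 7\right) = 84 \left(\frac{1}{2 \cdot 9 \frac{1}{1 + 9} - 134} - 7\right) = 84 \left(\frac{1}{2 \cdot 9 \cdot \frac{1}{10} - 134} - 7\right) = 84 \left(\frac{1}{\frac{9}{5} - 134} - 7\right) = 84 \left(\frac{1}{- \frac{661}{5}} - 7\right) = 84 \left(- \frac{5}{661} - 7\right) = 84 \left(- \frac{4632}{661}\right) = - \frac{389088}{661}$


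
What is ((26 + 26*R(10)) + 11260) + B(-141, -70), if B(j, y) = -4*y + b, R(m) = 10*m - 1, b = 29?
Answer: 14169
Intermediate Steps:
R(m) = -1 + 10*m
B(j, y) = 29 - 4*y (B(j, y) = -4*y + 29 = 29 - 4*y)
((26 + 26*R(10)) + 11260) + B(-141, -70) = ((26 + 26*(-1 + 10*10)) + 11260) + (29 - 4*(-70)) = ((26 + 26*(-1 + 100)) + 11260) + (29 + 280) = ((26 + 26*99) + 11260) + 309 = ((26 + 2574) + 11260) + 309 = (2600 + 11260) + 309 = 13860 + 309 = 14169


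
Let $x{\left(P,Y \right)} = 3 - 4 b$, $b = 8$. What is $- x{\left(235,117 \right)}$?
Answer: $29$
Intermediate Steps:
$x{\left(P,Y \right)} = -29$ ($x{\left(P,Y \right)} = 3 - 32 = -29$)
$- x{\left(235,117 \right)} = \left(-1\right) \left(-29\right) = 29$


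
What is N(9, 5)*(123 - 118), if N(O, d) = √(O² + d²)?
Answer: 5*√106 ≈ 51.478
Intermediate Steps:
N(9, 5)*(123 - 118) = √(9² + 5²)*(123 - 118) = √(81 + 25)*5 = √106*5 = 5*√106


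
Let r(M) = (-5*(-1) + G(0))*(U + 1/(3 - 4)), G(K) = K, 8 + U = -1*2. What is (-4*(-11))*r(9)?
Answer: -2420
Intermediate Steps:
U = -10 (U = -8 - 1*2 = -8 - 2 = -10)
r(M) = -55 (r(M) = (-5*(-1) + 0)*(-10 + 1/(3 - 4)) = (5 + 0)*(-10 + 1/(-1)) = 5*(-10 - 1) = 5*(-11) = -55)
(-4*(-11))*r(9) = -4*(-11)*(-55) = 44*(-55) = -2420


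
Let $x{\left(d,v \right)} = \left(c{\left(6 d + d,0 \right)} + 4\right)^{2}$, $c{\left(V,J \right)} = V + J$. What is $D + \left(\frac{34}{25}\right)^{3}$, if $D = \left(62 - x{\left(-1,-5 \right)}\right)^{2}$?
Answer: $\frac{43929929}{15625} \approx 2811.5$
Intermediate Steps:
$c{\left(V,J \right)} = J + V$
$x{\left(d,v \right)} = \left(4 + 7 d\right)^{2}$ ($x{\left(d,v \right)} = \left(\left(0 + \left(6 d + d\right)\right) + 4\right)^{2} = \left(\left(0 + 7 d\right) + 4\right)^{2} = \left(7 d + 4\right)^{2} = \left(4 + 7 d\right)^{2}$)
$D = 2809$ ($D = \left(62 - \left(4 + 7 \left(-1\right)\right)^{2}\right)^{2} = \left(62 - \left(4 - 7\right)^{2}\right)^{2} = \left(62 - \left(-3\right)^{2}\right)^{2} = \left(62 - 9\right)^{2} = 53^{2} = 2809$)
$D + \left(\frac{34}{25}\right)^{3} = 2809 + \left(\frac{34}{25}\right)^{3} = 2809 + \frac{39304}{15625} = \frac{43929929}{15625}$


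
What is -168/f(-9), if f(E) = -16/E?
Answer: -189/2 ≈ -94.500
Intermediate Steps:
-168/f(-9) = -168/((-16/(-9))) = -168/((-16*(-⅑))) = -168/16/9 = -168*9/16 = -189/2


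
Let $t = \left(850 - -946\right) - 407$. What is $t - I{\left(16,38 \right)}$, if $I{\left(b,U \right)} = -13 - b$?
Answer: $1418$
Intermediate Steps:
$t = 1389$ ($t = \left(850 + 946\right) - 407 = 1796 - 407 = 1389$)
$t - I{\left(16,38 \right)} = 1389 - \left(-13 - 16\right) = 1389 - -29 = 1389 + 29 = 1418$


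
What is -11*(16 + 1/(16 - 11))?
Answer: -891/5 ≈ -178.20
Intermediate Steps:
-11*(16 + 1/(16 - 11)) = -11*(16 + 1/5) = -11*81/5 = -891/5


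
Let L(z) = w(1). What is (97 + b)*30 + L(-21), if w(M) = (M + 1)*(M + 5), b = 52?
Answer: 4482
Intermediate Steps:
w(M) = (1 + M)*(5 + M)
L(z) = 12 (L(z) = 5 + 1² + 6*1 = 5 + 1 + 6 = 12)
(97 + b)*30 + L(-21) = (97 + 52)*30 + 12 = 149*30 + 12 = 4470 + 12 = 4482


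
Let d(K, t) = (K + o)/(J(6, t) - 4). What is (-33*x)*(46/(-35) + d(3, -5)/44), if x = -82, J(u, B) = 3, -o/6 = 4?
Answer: -158547/70 ≈ -2265.0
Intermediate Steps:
o = -24 (o = -6*4 = -24)
d(K, t) = 24 - K (d(K, t) = (K - 24)/(3 - 4) = (-24 + K)/(-1) = (-24 + K)*(-1) = 24 - K)
(-33*x)*(46/(-35) + d(3, -5)/44) = (-33*(-82))*(46/(-35) + (24 - 1*3)/44) = 2706*(46*(-1/35) + (24 - 3)*(1/44)) = 2706*(-46/35 + 21*(1/44)) = 2706*(-46/35 + 21/44) = 2706*(-1289/1540) = -158547/70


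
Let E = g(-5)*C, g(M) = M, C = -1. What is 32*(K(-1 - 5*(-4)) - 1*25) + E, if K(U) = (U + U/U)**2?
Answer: 12005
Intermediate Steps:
E = 5 (E = -5*(-1) = 5)
K(U) = (1 + U)**2 (K(U) = (U + 1)**2 = (1 + U)**2)
32*(K(-1 - 5*(-4)) - 1*25) + E = 32*((1 + (-1 - 5*(-4)))**2 - 1*25) + 5 = 32*((1 + (-1 + 20))**2 - 25) + 5 = 32*((1 + 19)**2 - 25) + 5 = 32*(20**2 - 25) + 5 = 32*(400 - 25) + 5 = 32*375 + 5 = 12000 + 5 = 12005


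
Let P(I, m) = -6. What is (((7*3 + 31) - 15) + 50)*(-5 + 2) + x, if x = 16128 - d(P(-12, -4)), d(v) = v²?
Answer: 15831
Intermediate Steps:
x = 16092 (x = 16128 - 1*(-6)² = 16128 - 1*36 = 16128 - 36 = 16092)
(((7*3 + 31) - 15) + 50)*(-5 + 2) + x = (((7*3 + 31) - 15) + 50)*(-5 + 2) + 16092 = (((21 + 31) - 15) + 50)*(-3) + 16092 = ((52 - 15) + 50)*(-3) + 16092 = (37 + 50)*(-3) + 16092 = 87*(-3) + 16092 = -261 + 16092 = 15831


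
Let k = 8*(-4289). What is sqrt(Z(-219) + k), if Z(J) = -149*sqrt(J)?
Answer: sqrt(-34312 - 149*I*sqrt(219)) ≈ 5.9488 - 185.33*I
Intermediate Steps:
k = -34312
sqrt(Z(-219) + k) = sqrt(-149*I*sqrt(219) - 34312) = sqrt(-34312 - 149*I*sqrt(219))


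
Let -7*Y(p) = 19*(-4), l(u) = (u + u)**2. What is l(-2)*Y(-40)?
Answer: 1216/7 ≈ 173.71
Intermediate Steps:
l(u) = 4*u**2 (l(u) = (2*u)**2 = 4*u**2)
Y(p) = 76/7 (Y(p) = -19*(-4)/7 = -1/7*(-76) = 76/7)
l(-2)*Y(-40) = (4*(-2)**2)*(76/7) = (4*4)*(76/7) = 16*(76/7) = 1216/7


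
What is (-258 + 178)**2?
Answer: 6400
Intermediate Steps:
(-258 + 178)**2 = (-80)**2 = 6400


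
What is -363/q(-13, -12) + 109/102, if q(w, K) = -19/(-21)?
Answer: -775475/1938 ≈ -400.14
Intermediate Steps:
q(w, K) = 19/21 (q(w, K) = -19*(-1/21) = 19/21)
-363/q(-13, -12) + 109/102 = -363/19/21 + 109/102 = -363*21/19 + 109*(1/102) = -7623/19 + 109/102 = -775475/1938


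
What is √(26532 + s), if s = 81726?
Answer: √108258 ≈ 329.03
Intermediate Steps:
√(26532 + s) = √(26532 + 81726) = √108258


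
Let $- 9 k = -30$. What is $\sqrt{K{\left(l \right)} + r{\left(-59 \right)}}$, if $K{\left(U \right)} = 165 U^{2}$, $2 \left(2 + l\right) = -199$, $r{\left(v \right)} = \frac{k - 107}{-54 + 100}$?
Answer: $\frac{\sqrt{32372305167}}{138} \approx 1303.8$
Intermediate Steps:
$k = \frac{10}{3}$ ($k = \left(- \frac{1}{9}\right) \left(-30\right) = \frac{10}{3} \approx 3.3333$)
$r{\left(v \right)} = - \frac{311}{138}$ ($r{\left(v \right)} = \frac{\frac{10}{3} - 107}{-54 + 100} = - \frac{311}{3 \cdot 46} = \left(- \frac{311}{3}\right) \frac{1}{46} = - \frac{311}{138}$)
$l = - \frac{203}{2}$ ($l = -2 + \frac{1}{2} \left(-199\right) = -2 - \frac{199}{2} = - \frac{203}{2} \approx -101.5$)
$\sqrt{K{\left(l \right)} + r{\left(-59 \right)}} = \sqrt{165 \left(- \frac{203}{2}\right)^{2} - \frac{311}{138}} = \sqrt{165 \cdot \frac{41209}{4} - \frac{311}{138}} = \sqrt{\frac{6799485}{4} - \frac{311}{138}} = \sqrt{\frac{469163843}{276}} = \frac{\sqrt{32372305167}}{138}$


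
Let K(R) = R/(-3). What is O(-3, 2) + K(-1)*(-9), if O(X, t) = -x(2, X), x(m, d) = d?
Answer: 0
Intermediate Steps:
K(R) = -R/3 (K(R) = R*(-⅓) = -R/3)
O(X, t) = -X
O(-3, 2) + K(-1)*(-9) = -1*(-3) - ⅓*(-1)*(-9) = 3 + (⅓)*(-9) = 3 - 3 = 0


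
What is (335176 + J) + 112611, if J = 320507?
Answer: 768294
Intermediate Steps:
(335176 + J) + 112611 = (335176 + 320507) + 112611 = 655683 + 112611 = 768294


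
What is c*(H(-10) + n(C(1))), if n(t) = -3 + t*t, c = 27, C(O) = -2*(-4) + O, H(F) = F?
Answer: 1836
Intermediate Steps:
C(O) = 8 + O
n(t) = -3 + t**2
c*(H(-10) + n(C(1))) = 27*(-10 + (-3 + (8 + 1)**2)) = 27*(-10 + (-3 + 9**2)) = 27*(-10 + (-3 + 81)) = 27*(-10 + 78) = 27*68 = 1836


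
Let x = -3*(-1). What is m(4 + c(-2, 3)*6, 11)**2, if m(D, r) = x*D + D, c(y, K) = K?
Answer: 7744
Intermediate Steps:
x = 3
m(D, r) = 4*D (m(D, r) = 3*D + D = 4*D)
m(4 + c(-2, 3)*6, 11)**2 = (4*(4 + 3*6))**2 = (4*(4 + 18))**2 = (4*22)**2 = 88**2 = 7744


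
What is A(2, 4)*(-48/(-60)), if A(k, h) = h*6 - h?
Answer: 16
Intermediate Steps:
A(k, h) = 5*h (A(k, h) = 6*h - h = 5*h)
A(2, 4)*(-48/(-60)) = (5*4)*(-48/(-60)) = 20*(-48*(-1/60)) = 20*(4/5) = 16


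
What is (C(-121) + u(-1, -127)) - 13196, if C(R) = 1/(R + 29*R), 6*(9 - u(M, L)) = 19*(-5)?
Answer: -7968556/605 ≈ -13171.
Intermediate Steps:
u(M, L) = 149/6 (u(M, L) = 9 - 19*(-5)/6 = 9 - 1/6*(-95) = 9 + 95/6 = 149/6)
C(R) = 1/(30*R)
(C(-121) + u(-1, -127)) - 13196 = ((1/30)/(-121) + 149/6) - 13196 = ((1/30)*(-1/121) + 149/6) - 13196 = (-1/3630 + 149/6) - 13196 = 15024/605 - 13196 = -7968556/605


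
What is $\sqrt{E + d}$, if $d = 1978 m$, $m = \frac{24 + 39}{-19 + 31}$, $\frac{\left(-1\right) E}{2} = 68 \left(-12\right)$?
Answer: $\frac{\sqrt{48066}}{2} \approx 109.62$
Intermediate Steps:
$E = 1632$ ($E = - 2 \cdot 68 \left(-12\right) = \left(-2\right) \left(-816\right) = 1632$)
$m = \frac{21}{4}$ ($m = \frac{63}{12} = 63 \cdot \frac{1}{12} = \frac{21}{4} \approx 5.25$)
$d = \frac{20769}{2}$ ($d = 1978 \cdot \frac{21}{4} = \frac{20769}{2} \approx 10385.0$)
$\sqrt{E + d} = \sqrt{1632 + \frac{20769}{2}} = \sqrt{\frac{24033}{2}} = \frac{\sqrt{48066}}{2}$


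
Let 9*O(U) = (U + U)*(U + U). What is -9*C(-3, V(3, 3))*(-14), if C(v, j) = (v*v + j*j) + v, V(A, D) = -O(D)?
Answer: 2772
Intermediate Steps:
O(U) = 4*U**2/9 (O(U) = ((U + U)*(U + U))/9 = ((2*U)*(2*U))/9 = (4*U**2)/9 = 4*U**2/9)
V(A, D) = -4*D**2/9
C(v, j) = v + j**2 + v**2 (C(v, j) = (v**2 + j**2) + v = (j**2 + v**2) + v = v + j**2 + v**2)
-9*C(-3, V(3, 3))*(-14) = -9*(-3 + (-4/9*3**2)**2 + (-3)**2)*(-14) = -9*(-3 + (-4/9*9)**2 + 9)*(-14) = -9*(-3 + (-4)**2 + 9)*(-14) = -9*(-3 + 16 + 9)*(-14) = -9*22*(-14) = -198*(-14) = 2772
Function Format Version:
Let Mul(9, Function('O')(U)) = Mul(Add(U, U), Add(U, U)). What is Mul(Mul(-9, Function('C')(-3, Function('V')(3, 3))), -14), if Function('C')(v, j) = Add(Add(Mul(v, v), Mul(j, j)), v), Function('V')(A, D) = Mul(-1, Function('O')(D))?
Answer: 2772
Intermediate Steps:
Function('O')(U) = Mul(Rational(4, 9), Pow(U, 2)) (Function('O')(U) = Mul(Rational(1, 9), Mul(Add(U, U), Add(U, U))) = Mul(Rational(1, 9), Mul(Mul(2, U), Mul(2, U))) = Mul(Rational(1, 9), Mul(4, Pow(U, 2))) = Mul(Rational(4, 9), Pow(U, 2)))
Function('V')(A, D) = Mul(Rational(-4, 9), Pow(D, 2)) (Function('V')(A, D) = Mul(-1, Mul(Rational(4, 9), Pow(D, 2))) = Mul(Rational(-4, 9), Pow(D, 2)))
Function('C')(v, j) = Add(v, Pow(j, 2), Pow(v, 2)) (Function('C')(v, j) = Add(Add(Pow(v, 2), Pow(j, 2)), v) = Add(Add(Pow(j, 2), Pow(v, 2)), v) = Add(v, Pow(j, 2), Pow(v, 2)))
Mul(Mul(-9, Function('C')(-3, Function('V')(3, 3))), -14) = Mul(Mul(-9, Add(-3, Pow(Mul(Rational(-4, 9), Pow(3, 2)), 2), Pow(-3, 2))), -14) = Mul(Mul(-9, Add(-3, Pow(Mul(Rational(-4, 9), 9), 2), 9)), -14) = Mul(Mul(-9, Add(-3, Pow(-4, 2), 9)), -14) = Mul(Mul(-9, Add(-3, 16, 9)), -14) = Mul(Mul(-9, 22), -14) = Mul(-198, -14) = 2772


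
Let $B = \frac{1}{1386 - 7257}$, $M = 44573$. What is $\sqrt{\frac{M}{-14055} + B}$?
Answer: $\frac{i \sqrt{2399427828849210}}{27505635} \approx 1.7809 i$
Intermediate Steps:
$B = - \frac{1}{5871}$ ($B = \frac{1}{-5871} = - \frac{1}{5871} \approx -0.00017033$)
$\sqrt{\frac{M}{-14055} + B} = \sqrt{\frac{44573}{-14055} - \frac{1}{5871}} = \sqrt{44573 \left(- \frac{1}{14055}\right) - \frac{1}{5871}} = \sqrt{- \frac{44573}{14055} - \frac{1}{5871}} = \sqrt{- \frac{87234046}{27505635}} = \frac{i \sqrt{2399427828849210}}{27505635}$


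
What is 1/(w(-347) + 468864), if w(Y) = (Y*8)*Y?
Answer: 1/1432136 ≈ 6.9826e-7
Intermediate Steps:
w(Y) = 8*Y² (w(Y) = (8*Y)*Y = 8*Y²)
1/(w(-347) + 468864) = 1/(8*(-347)² + 468864) = 1/(8*120409 + 468864) = 1/(963272 + 468864) = 1/1432136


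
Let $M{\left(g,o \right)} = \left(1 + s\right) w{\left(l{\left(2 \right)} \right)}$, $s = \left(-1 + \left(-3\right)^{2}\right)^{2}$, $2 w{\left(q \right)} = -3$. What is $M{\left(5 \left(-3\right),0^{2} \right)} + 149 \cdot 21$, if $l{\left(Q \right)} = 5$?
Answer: $\frac{6063}{2} \approx 3031.5$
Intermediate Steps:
$w{\left(q \right)} = - \frac{3}{2}$ ($w{\left(q \right)} = \frac{1}{2} \left(-3\right) = - \frac{3}{2}$)
$s = 64$ ($s = \left(-1 + 9\right)^{2} = 8^{2} = 64$)
$M{\left(g,o \right)} = - \frac{195}{2}$ ($M{\left(g,o \right)} = \left(1 + 64\right) \left(- \frac{3}{2}\right) = 65 \left(- \frac{3}{2}\right) = - \frac{195}{2}$)
$M{\left(5 \left(-3\right),0^{2} \right)} + 149 \cdot 21 = - \frac{195}{2} + 149 \cdot 21 = - \frac{195}{2} + 3129 = \frac{6063}{2}$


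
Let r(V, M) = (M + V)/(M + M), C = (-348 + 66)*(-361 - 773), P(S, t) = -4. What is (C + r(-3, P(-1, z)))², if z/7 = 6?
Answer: 6544955172721/64 ≈ 1.0226e+11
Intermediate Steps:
z = 42 (z = 7*6 = 42)
C = 319788 (C = -282*(-1134) = 319788)
r(V, M) = (M + V)/(2*M) (r(V, M) = (M + V)/((2*M)) = (M + V)*(1/(2*M)) = (M + V)/(2*M))
(C + r(-3, P(-1, z)))² = (319788 + (½)*(-4 - 3)/(-4))² = (319788 + (½)*(-¼)*(-7))² = (319788 + 7/8)² = (2558311/8)² = 6544955172721/64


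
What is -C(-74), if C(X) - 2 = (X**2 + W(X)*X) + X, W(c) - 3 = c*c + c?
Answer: 394566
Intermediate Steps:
W(c) = 3 + c + c**2 (W(c) = 3 + (c*c + c) = 3 + (c**2 + c) = 3 + (c + c**2) = 3 + c + c**2)
C(X) = 2 + X + X**2 + X*(3 + X + X**2) (C(X) = 2 + ((X**2 + (3 + X + X**2)*X) + X) = 2 + ((X**2 + X*(3 + X + X**2)) + X) = 2 + (X + X**2 + X*(3 + X + X**2)) = 2 + X + X**2 + X*(3 + X + X**2))
-C(-74) = -(2 + (-74)**3 + 2*(-74)**2 + 4*(-74)) = -(2 - 405224 + 2*5476 - 296) = -(2 - 405224 + 10952 - 296) = -1*(-394566) = 394566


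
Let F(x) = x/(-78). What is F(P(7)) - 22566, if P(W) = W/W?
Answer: -1760149/78 ≈ -22566.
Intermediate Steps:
P(W) = 1
F(x) = -x/78 (F(x) = x*(-1/78) = -x/78)
F(P(7)) - 22566 = -1/78*1 - 22566 = -1/78 - 22566 = -1760149/78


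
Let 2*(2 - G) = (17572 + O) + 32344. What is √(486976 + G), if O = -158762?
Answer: 7*√11049 ≈ 735.80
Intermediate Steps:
G = 54425 (G = 2 - ((17572 - 158762) + 32344)/2 = 2 - (-141190 + 32344)/2 = 2 - ½*(-108846) = 2 + 54423 = 54425)
√(486976 + G) = √(486976 + 54425) = √541401 = 7*√11049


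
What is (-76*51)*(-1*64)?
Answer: 248064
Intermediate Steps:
(-76*51)*(-1*64) = -3876*(-64) = 248064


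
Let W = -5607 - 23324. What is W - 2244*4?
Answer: -37907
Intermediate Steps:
W = -28931
W - 2244*4 = -28931 - 2244*4 = -28931 - 8976 = -37907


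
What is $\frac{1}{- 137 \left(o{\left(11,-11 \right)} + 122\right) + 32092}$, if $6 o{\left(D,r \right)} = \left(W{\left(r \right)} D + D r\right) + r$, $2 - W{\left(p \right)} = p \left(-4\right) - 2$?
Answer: $\frac{3}{85316} \approx 3.5163 \cdot 10^{-5}$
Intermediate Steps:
$W{\left(p \right)} = 4 + 4 p$ ($W{\left(p \right)} = 2 - \left(p \left(-4\right) - 2\right) = 2 - \left(- 4 p - 2\right) = 2 - \left(-2 - 4 p\right) = 2 + \left(2 + 4 p\right) = 4 + 4 p$)
$o{\left(D,r \right)} = \frac{r}{6} + \frac{D r}{6} + \frac{D \left(4 + 4 r\right)}{6}$ ($o{\left(D,r \right)} = \frac{\left(\left(4 + 4 r\right) D + D r\right) + r}{6} = \frac{\left(D \left(4 + 4 r\right) + D r\right) + r}{6} = \frac{\left(D r + D \left(4 + 4 r\right)\right) + r}{6} = \frac{r + D r + D \left(4 + 4 r\right)}{6} = \frac{r}{6} + \frac{D r}{6} + \frac{D \left(4 + 4 r\right)}{6}$)
$\frac{1}{- 137 \left(o{\left(11,-11 \right)} + 122\right) + 32092} = \frac{1}{- 137 \left(\left(\frac{1}{6} \left(-11\right) + \frac{2}{3} \cdot 11 + \frac{5}{6} \cdot 11 \left(-11\right)\right) + 122\right) + 32092} = \frac{1}{- 137 \left(\left(- \frac{11}{6} + \frac{22}{3} - \frac{605}{6}\right) + 122\right) + 32092} = \frac{1}{- 137 \left(- \frac{286}{3} + 122\right) + 32092} = \frac{1}{\left(-137\right) \frac{80}{3} + 32092} = \frac{1}{- \frac{10960}{3} + 32092} = \frac{1}{\frac{85316}{3}} = \frac{3}{85316}$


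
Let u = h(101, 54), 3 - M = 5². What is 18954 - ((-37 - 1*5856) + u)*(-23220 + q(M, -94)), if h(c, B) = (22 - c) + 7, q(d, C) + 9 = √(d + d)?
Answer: -138542031 + 11930*I*√11 ≈ -1.3854e+8 + 39567.0*I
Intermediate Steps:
M = -22 (M = 3 - 1*5² = 3 - 1*25 = 3 - 25 = -22)
q(d, C) = -9 + √2*√d (q(d, C) = -9 + √(d + d) = -9 + √(2*d) = -9 + √2*√d)
h(c, B) = 29 - c
u = -72 (u = 29 - 1*101 = 29 - 101 = -72)
18954 - ((-37 - 1*5856) + u)*(-23220 + q(M, -94)) = 18954 - ((-37 - 1*5856) - 72)*(-23220 + (-9 + √2*√(-22))) = 18954 - ((-37 - 5856) - 72)*(-23220 + (-9 + √2*(I*√22))) = 18954 - (-5893 - 72)*(-23220 + (-9 + 2*I*√11)) = 18954 - (-5965)*(-23229 + 2*I*√11) = 18954 - (138560985 - 11930*I*√11) = 18954 + (-138560985 + 11930*I*√11) = -138542031 + 11930*I*√11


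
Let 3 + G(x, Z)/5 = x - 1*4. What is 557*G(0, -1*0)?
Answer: -19495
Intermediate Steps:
G(x, Z) = -35 + 5*x (G(x, Z) = -15 + 5*(x - 1*4) = -15 + 5*(x - 4) = -15 + 5*(-4 + x) = -15 + (-20 + 5*x) = -35 + 5*x)
557*G(0, -1*0) = 557*(-35 + 5*0) = 557*(-35 + 0) = 557*(-35) = -19495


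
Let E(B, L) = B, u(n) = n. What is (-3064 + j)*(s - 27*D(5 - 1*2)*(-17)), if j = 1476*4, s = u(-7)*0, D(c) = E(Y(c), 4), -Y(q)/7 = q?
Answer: -27374760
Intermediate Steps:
Y(q) = -7*q
D(c) = -7*c
s = 0 (s = -7*0 = 0)
j = 5904
(-3064 + j)*(s - 27*D(5 - 1*2)*(-17)) = (-3064 + 5904)*(0 - (-189)*(5 - 1*2)*(-17)) = 2840*(0 - (-189)*(5 - 2)*(-17)) = 2840*(0 - (-189)*3*(-17)) = 2840*(0 - 27*(-21)*(-17)) = 2840*(0 + 567*(-17)) = 2840*(0 - 9639) = 2840*(-9639) = -27374760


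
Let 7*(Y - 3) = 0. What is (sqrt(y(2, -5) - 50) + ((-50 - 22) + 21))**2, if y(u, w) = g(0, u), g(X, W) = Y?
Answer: (-51 + I*sqrt(47))**2 ≈ 2554.0 - 699.28*I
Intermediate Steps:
Y = 3 (Y = 3 + (1/7)*0 = 3 + 0 = 3)
g(X, W) = 3
y(u, w) = 3
(sqrt(y(2, -5) - 50) + ((-50 - 22) + 21))**2 = (sqrt(3 - 50) + ((-50 - 22) + 21))**2 = (sqrt(-47) + (-72 + 21))**2 = (I*sqrt(47) - 51)**2 = (-51 + I*sqrt(47))**2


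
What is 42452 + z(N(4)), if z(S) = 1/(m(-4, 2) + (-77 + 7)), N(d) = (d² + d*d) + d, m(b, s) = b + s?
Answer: 3056543/72 ≈ 42452.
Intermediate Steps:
N(d) = d + 2*d² (N(d) = (d² + d²) + d = 2*d² + d = d + 2*d²)
z(S) = -1/72 (z(S) = 1/((-4 + 2) + (-77 + 7)) = 1/(-2 - 70) = 1/(-72) = -1/72)
42452 + z(N(4)) = 42452 - 1/72 = 3056543/72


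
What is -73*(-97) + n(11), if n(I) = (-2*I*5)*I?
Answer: 5871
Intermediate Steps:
n(I) = -10*I² (n(I) = (-10*I)*I = -10*I²)
-73*(-97) + n(11) = -73*(-97) - 10*11² = 7081 - 10*121 = 7081 - 1210 = 5871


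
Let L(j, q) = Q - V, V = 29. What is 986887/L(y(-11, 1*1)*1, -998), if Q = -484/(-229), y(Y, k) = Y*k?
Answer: -225997123/6157 ≈ -36706.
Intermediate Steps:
Q = 484/229 (Q = -484*(-1/229) = 484/229 ≈ 2.1135)
L(j, q) = -6157/229 (L(j, q) = 484/229 - 1*29 = 484/229 - 29 = -6157/229)
986887/L(y(-11, 1*1)*1, -998) = 986887/(-6157/229) = 986887*(-229/6157) = -225997123/6157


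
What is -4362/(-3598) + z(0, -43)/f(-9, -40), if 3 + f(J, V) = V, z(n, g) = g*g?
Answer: -75176/1799 ≈ -41.788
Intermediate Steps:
z(n, g) = g²
f(J, V) = -3 + V
-4362/(-3598) + z(0, -43)/f(-9, -40) = -4362/(-3598) + (-43)²/(-3 - 40) = -4362*(-1/3598) + 1849/(-43) = 2181/1799 + 1849*(-1/43) = 2181/1799 - 43 = -75176/1799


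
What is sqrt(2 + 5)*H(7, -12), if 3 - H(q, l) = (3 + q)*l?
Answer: 123*sqrt(7) ≈ 325.43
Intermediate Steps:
H(q, l) = 3 - l*(3 + q) (H(q, l) = 3 - (3 + q)*l = 3 - l*(3 + q))
sqrt(2 + 5)*H(7, -12) = sqrt(2 + 5)*(3 - 3*(-12) - 1*(-12)*7) = sqrt(7)*(3 + 36 + 84) = sqrt(7)*123 = 123*sqrt(7)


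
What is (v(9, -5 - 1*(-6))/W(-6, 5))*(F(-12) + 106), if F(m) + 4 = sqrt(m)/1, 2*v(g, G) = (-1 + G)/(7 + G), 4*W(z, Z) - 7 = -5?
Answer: 0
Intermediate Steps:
W(z, Z) = 1/2 (W(z, Z) = 7/4 + (1/4)*(-5) = 7/4 - 5/4 = 1/2)
v(g, G) = (-1 + G)/(2*(7 + G)) (v(g, G) = ((-1 + G)/(7 + G))/2 = (-1 + G)/(2*(7 + G)))
F(m) = -4 + sqrt(m) (F(m) = -4 + sqrt(m)/1 = -4 + 1*sqrt(m) = -4 + sqrt(m))
(v(9, -5 - 1*(-6))/W(-6, 5))*(F(-12) + 106) = (((-1 + (-5 - 1*(-6)))/(2*(7 + (-5 - 1*(-6)))))/(1/2))*((-4 + sqrt(-12)) + 106) = (((-1 + (-5 + 6))/(2*(7 + (-5 + 6))))*2)*((-4 + 2*I*sqrt(3)) + 106) = (((-1 + 1)/(2*(7 + 1)))*2)*(102 + 2*I*sqrt(3)) = (((1/2)*0/8)*2)*(102 + 2*I*sqrt(3)) = (((1/2)*(1/8)*0)*2)*(102 + 2*I*sqrt(3)) = (0*2)*(102 + 2*I*sqrt(3)) = 0*(102 + 2*I*sqrt(3)) = 0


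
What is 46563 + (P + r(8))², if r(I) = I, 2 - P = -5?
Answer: 46788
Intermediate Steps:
P = 7 (P = 2 - 1*(-5) = 2 + 5 = 7)
46563 + (P + r(8))² = 46563 + (7 + 8)² = 46563 + 15² = 46563 + 225 = 46788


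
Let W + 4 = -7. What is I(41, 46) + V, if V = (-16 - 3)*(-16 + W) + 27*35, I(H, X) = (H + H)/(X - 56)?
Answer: 7249/5 ≈ 1449.8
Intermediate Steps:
W = -11 (W = -4 - 7 = -11)
I(H, X) = 2*H/(-56 + X) (I(H, X) = (2*H)/(-56 + X) = 2*H/(-56 + X))
V = 1458 (V = (-16 - 3)*(-16 - 11) + 27*35 = -19*(-27) + 945 = 513 + 945 = 1458)
I(41, 46) + V = 2*41/(-56 + 46) + 1458 = 2*41/(-10) + 1458 = 2*41*(-⅒) + 1458 = -41/5 + 1458 = 7249/5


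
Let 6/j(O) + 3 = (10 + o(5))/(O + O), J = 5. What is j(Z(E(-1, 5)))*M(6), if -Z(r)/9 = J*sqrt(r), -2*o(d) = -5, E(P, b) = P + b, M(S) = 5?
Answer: -2160/221 ≈ -9.7738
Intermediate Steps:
o(d) = 5/2 (o(d) = -1/2*(-5) = 5/2)
Z(r) = -45*sqrt(r)
j(O) = 6/(-3 + 25/(4*O)) (j(O) = 6/(-3 + (10 + 5/2)/(O + O)) = 6/(-3 + 25/(2*((2*O)))) = 6/(-3 + 25*(1/(2*O))/2) = 6/(-3 + 25/(4*O)))
j(Z(E(-1, 5)))*M(6) = (24*(-45*sqrt(-1 + 5))/(25 - (-540)*sqrt(-1 + 5)))*5 = (24*(-45*sqrt(4))/(25 - (-540)*sqrt(4)))*5 = (24*(-45*2)/(25 - (-540)*2))*5 = (24*(-90)/(25 - 12*(-90)))*5 = (24*(-90)/(25 + 1080))*5 = (24*(-90)/1105)*5 = (24*(-90)*(1/1105))*5 = -432/221*5 = -2160/221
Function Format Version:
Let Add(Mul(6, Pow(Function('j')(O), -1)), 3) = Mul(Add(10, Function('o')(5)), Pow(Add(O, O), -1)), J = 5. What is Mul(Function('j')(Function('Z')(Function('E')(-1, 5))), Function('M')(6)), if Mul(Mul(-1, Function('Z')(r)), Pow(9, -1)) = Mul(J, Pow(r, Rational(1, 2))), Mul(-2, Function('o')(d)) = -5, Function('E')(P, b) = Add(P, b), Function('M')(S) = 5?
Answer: Rational(-2160, 221) ≈ -9.7738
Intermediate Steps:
Function('o')(d) = Rational(5, 2) (Function('o')(d) = Mul(Rational(-1, 2), -5) = Rational(5, 2))
Function('Z')(r) = Mul(-45, Pow(r, Rational(1, 2))) (Function('Z')(r) = Mul(-9, Mul(5, Pow(r, Rational(1, 2)))) = Mul(-45, Pow(r, Rational(1, 2))))
Function('j')(O) = Mul(6, Pow(Add(-3, Mul(Rational(25, 4), Pow(O, -1))), -1)) (Function('j')(O) = Mul(6, Pow(Add(-3, Mul(Add(10, Rational(5, 2)), Pow(Add(O, O), -1))), -1)) = Mul(6, Pow(Add(-3, Mul(Rational(25, 2), Pow(Mul(2, O), -1))), -1)) = Mul(6, Pow(Add(-3, Mul(Rational(25, 2), Mul(Rational(1, 2), Pow(O, -1)))), -1)) = Mul(6, Pow(Add(-3, Mul(Rational(25, 4), Pow(O, -1))), -1)))
Mul(Function('j')(Function('Z')(Function('E')(-1, 5))), Function('M')(6)) = Mul(Mul(24, Mul(-45, Pow(Add(-1, 5), Rational(1, 2))), Pow(Add(25, Mul(-12, Mul(-45, Pow(Add(-1, 5), Rational(1, 2))))), -1)), 5) = Mul(Mul(24, Mul(-45, Pow(4, Rational(1, 2))), Pow(Add(25, Mul(-12, Mul(-45, Pow(4, Rational(1, 2))))), -1)), 5) = Mul(Mul(24, Mul(-45, 2), Pow(Add(25, Mul(-12, Mul(-45, 2))), -1)), 5) = Mul(Mul(24, -90, Pow(Add(25, Mul(-12, -90)), -1)), 5) = Mul(Mul(24, -90, Pow(Add(25, 1080), -1)), 5) = Mul(Mul(24, -90, Pow(1105, -1)), 5) = Mul(Mul(24, -90, Rational(1, 1105)), 5) = Mul(Rational(-432, 221), 5) = Rational(-2160, 221)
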